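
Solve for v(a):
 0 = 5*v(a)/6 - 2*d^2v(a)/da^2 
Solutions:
 v(a) = C1*exp(-sqrt(15)*a/6) + C2*exp(sqrt(15)*a/6)


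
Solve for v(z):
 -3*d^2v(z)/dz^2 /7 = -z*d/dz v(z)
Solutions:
 v(z) = C1 + C2*erfi(sqrt(42)*z/6)


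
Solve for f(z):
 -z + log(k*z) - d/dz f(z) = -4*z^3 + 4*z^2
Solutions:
 f(z) = C1 + z^4 - 4*z^3/3 - z^2/2 + z*log(k*z) - z


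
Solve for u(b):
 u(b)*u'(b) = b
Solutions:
 u(b) = -sqrt(C1 + b^2)
 u(b) = sqrt(C1 + b^2)


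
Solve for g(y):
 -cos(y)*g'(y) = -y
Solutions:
 g(y) = C1 + Integral(y/cos(y), y)


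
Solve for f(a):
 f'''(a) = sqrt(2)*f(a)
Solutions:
 f(a) = C3*exp(2^(1/6)*a) + (C1*sin(2^(1/6)*sqrt(3)*a/2) + C2*cos(2^(1/6)*sqrt(3)*a/2))*exp(-2^(1/6)*a/2)


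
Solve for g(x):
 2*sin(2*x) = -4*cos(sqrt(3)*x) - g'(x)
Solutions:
 g(x) = C1 - 4*sqrt(3)*sin(sqrt(3)*x)/3 + cos(2*x)


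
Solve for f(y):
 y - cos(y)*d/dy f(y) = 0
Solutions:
 f(y) = C1 + Integral(y/cos(y), y)


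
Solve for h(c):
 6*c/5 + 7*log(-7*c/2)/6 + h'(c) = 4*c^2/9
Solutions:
 h(c) = C1 + 4*c^3/27 - 3*c^2/5 - 7*c*log(-c)/6 + 7*c*(-log(7) + log(2) + 1)/6


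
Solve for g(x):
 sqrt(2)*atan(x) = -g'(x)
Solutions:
 g(x) = C1 - sqrt(2)*(x*atan(x) - log(x^2 + 1)/2)


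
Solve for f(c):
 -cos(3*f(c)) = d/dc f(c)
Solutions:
 f(c) = -asin((C1 + exp(6*c))/(C1 - exp(6*c)))/3 + pi/3
 f(c) = asin((C1 + exp(6*c))/(C1 - exp(6*c)))/3


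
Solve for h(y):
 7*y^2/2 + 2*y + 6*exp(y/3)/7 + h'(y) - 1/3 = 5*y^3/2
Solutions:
 h(y) = C1 + 5*y^4/8 - 7*y^3/6 - y^2 + y/3 - 18*exp(y/3)/7


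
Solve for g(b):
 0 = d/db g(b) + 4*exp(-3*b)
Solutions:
 g(b) = C1 + 4*exp(-3*b)/3


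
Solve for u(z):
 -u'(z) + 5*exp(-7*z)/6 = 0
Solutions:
 u(z) = C1 - 5*exp(-7*z)/42


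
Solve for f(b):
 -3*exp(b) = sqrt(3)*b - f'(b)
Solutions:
 f(b) = C1 + sqrt(3)*b^2/2 + 3*exp(b)


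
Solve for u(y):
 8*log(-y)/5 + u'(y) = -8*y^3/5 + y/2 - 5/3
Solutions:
 u(y) = C1 - 2*y^4/5 + y^2/4 - 8*y*log(-y)/5 - y/15


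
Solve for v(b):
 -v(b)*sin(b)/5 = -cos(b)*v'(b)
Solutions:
 v(b) = C1/cos(b)^(1/5)


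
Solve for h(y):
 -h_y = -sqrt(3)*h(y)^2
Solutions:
 h(y) = -1/(C1 + sqrt(3)*y)


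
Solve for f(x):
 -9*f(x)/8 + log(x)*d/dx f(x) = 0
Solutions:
 f(x) = C1*exp(9*li(x)/8)


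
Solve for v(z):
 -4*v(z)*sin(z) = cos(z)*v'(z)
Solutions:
 v(z) = C1*cos(z)^4


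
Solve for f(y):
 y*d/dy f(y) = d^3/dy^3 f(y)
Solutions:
 f(y) = C1 + Integral(C2*airyai(y) + C3*airybi(y), y)


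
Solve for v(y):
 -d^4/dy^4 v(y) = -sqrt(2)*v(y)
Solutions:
 v(y) = C1*exp(-2^(1/8)*y) + C2*exp(2^(1/8)*y) + C3*sin(2^(1/8)*y) + C4*cos(2^(1/8)*y)


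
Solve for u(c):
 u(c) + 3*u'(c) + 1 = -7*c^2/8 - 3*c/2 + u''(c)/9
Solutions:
 u(c) = C1*exp(3*c*(9 - sqrt(85))/2) + C2*exp(3*c*(9 + sqrt(85))/2) - 7*c^2/8 + 15*c/4 - 112/9


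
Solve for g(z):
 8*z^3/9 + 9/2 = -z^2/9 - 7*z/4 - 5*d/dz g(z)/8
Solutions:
 g(z) = C1 - 16*z^4/45 - 8*z^3/135 - 7*z^2/5 - 36*z/5


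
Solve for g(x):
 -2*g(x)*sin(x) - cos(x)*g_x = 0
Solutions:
 g(x) = C1*cos(x)^2


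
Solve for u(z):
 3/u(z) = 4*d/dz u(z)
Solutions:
 u(z) = -sqrt(C1 + 6*z)/2
 u(z) = sqrt(C1 + 6*z)/2


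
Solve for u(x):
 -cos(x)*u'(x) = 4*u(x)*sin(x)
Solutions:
 u(x) = C1*cos(x)^4


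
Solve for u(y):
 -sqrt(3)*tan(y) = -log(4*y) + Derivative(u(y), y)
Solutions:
 u(y) = C1 + y*log(y) - y + 2*y*log(2) + sqrt(3)*log(cos(y))


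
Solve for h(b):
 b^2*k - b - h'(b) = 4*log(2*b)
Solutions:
 h(b) = C1 + b^3*k/3 - b^2/2 - 4*b*log(b) - b*log(16) + 4*b


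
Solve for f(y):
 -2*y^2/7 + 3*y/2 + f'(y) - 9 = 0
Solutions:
 f(y) = C1 + 2*y^3/21 - 3*y^2/4 + 9*y


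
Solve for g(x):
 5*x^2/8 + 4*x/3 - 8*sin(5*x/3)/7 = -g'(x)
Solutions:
 g(x) = C1 - 5*x^3/24 - 2*x^2/3 - 24*cos(5*x/3)/35


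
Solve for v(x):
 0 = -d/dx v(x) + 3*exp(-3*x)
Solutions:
 v(x) = C1 - exp(-3*x)


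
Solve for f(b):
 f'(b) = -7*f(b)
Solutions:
 f(b) = C1*exp(-7*b)


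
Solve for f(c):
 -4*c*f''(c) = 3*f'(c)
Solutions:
 f(c) = C1 + C2*c^(1/4)


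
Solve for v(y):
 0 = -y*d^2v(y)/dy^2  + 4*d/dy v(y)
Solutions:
 v(y) = C1 + C2*y^5


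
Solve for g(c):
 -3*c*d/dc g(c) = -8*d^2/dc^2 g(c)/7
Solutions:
 g(c) = C1 + C2*erfi(sqrt(21)*c/4)


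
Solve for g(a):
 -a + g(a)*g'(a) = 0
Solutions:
 g(a) = -sqrt(C1 + a^2)
 g(a) = sqrt(C1 + a^2)


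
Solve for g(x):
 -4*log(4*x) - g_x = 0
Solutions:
 g(x) = C1 - 4*x*log(x) - x*log(256) + 4*x


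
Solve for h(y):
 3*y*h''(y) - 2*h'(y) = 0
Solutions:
 h(y) = C1 + C2*y^(5/3)


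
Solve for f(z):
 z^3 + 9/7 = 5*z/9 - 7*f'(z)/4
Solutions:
 f(z) = C1 - z^4/7 + 10*z^2/63 - 36*z/49


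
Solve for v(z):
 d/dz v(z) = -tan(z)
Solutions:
 v(z) = C1 + log(cos(z))


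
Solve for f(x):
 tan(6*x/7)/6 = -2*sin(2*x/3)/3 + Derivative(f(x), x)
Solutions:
 f(x) = C1 - 7*log(cos(6*x/7))/36 - cos(2*x/3)


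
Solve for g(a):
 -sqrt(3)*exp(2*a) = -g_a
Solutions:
 g(a) = C1 + sqrt(3)*exp(2*a)/2


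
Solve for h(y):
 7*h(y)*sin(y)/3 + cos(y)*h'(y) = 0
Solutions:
 h(y) = C1*cos(y)^(7/3)


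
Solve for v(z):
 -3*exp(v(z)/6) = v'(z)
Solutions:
 v(z) = 6*log(1/(C1 + 3*z)) + 6*log(6)


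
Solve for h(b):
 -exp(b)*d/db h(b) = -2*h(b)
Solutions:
 h(b) = C1*exp(-2*exp(-b))


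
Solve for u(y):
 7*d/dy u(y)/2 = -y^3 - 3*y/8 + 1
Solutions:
 u(y) = C1 - y^4/14 - 3*y^2/56 + 2*y/7


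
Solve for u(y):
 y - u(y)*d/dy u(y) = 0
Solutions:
 u(y) = -sqrt(C1 + y^2)
 u(y) = sqrt(C1 + y^2)


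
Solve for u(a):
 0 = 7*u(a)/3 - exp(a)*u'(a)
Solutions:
 u(a) = C1*exp(-7*exp(-a)/3)


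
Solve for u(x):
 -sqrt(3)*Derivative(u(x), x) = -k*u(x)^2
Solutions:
 u(x) = -3/(C1 + sqrt(3)*k*x)


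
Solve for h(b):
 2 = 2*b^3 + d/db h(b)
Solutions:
 h(b) = C1 - b^4/2 + 2*b


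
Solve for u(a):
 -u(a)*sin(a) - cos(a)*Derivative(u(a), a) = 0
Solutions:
 u(a) = C1*cos(a)


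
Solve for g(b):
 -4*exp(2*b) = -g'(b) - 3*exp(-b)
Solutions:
 g(b) = C1 + 2*exp(2*b) + 3*exp(-b)


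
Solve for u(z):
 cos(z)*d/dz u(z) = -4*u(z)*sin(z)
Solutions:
 u(z) = C1*cos(z)^4


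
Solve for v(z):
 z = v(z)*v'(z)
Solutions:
 v(z) = -sqrt(C1 + z^2)
 v(z) = sqrt(C1 + z^2)


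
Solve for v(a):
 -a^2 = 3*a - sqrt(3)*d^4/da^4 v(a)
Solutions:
 v(a) = C1 + C2*a + C3*a^2 + C4*a^3 + sqrt(3)*a^6/1080 + sqrt(3)*a^5/120


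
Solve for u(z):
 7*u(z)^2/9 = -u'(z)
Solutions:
 u(z) = 9/(C1 + 7*z)


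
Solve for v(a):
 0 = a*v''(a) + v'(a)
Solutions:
 v(a) = C1 + C2*log(a)


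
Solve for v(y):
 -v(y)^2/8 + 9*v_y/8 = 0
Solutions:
 v(y) = -9/(C1 + y)


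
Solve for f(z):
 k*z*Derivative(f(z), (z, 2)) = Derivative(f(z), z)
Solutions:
 f(z) = C1 + z^(((re(k) + 1)*re(k) + im(k)^2)/(re(k)^2 + im(k)^2))*(C2*sin(log(z)*Abs(im(k))/(re(k)^2 + im(k)^2)) + C3*cos(log(z)*im(k)/(re(k)^2 + im(k)^2)))


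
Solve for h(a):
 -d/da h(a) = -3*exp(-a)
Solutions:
 h(a) = C1 - 3*exp(-a)


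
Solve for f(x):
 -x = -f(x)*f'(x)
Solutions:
 f(x) = -sqrt(C1 + x^2)
 f(x) = sqrt(C1 + x^2)


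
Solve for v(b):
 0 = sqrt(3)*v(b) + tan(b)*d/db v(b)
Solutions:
 v(b) = C1/sin(b)^(sqrt(3))


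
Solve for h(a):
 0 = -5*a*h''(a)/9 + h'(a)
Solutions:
 h(a) = C1 + C2*a^(14/5)


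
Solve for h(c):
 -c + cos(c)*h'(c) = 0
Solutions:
 h(c) = C1 + Integral(c/cos(c), c)


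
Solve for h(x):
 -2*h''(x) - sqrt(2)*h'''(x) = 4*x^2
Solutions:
 h(x) = C1 + C2*x + C3*exp(-sqrt(2)*x) - x^4/6 + sqrt(2)*x^3/3 - x^2


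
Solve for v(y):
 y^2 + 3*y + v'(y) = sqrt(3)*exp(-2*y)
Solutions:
 v(y) = C1 - y^3/3 - 3*y^2/2 - sqrt(3)*exp(-2*y)/2


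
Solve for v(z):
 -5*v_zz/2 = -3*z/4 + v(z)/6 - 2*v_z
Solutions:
 v(z) = C1*exp(z*(6 - sqrt(21))/15) + C2*exp(z*(sqrt(21) + 6)/15) + 9*z/2 + 54


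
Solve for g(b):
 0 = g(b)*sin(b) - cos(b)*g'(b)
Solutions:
 g(b) = C1/cos(b)


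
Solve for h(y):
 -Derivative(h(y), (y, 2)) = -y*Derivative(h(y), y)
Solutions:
 h(y) = C1 + C2*erfi(sqrt(2)*y/2)


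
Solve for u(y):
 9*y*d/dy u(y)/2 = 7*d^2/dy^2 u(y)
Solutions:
 u(y) = C1 + C2*erfi(3*sqrt(7)*y/14)


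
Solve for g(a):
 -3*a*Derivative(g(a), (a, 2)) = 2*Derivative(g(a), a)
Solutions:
 g(a) = C1 + C2*a^(1/3)


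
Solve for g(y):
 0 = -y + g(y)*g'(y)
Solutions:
 g(y) = -sqrt(C1 + y^2)
 g(y) = sqrt(C1 + y^2)


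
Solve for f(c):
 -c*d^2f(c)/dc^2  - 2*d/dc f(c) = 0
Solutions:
 f(c) = C1 + C2/c


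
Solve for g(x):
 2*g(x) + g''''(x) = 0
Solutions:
 g(x) = (C1*sin(2^(3/4)*x/2) + C2*cos(2^(3/4)*x/2))*exp(-2^(3/4)*x/2) + (C3*sin(2^(3/4)*x/2) + C4*cos(2^(3/4)*x/2))*exp(2^(3/4)*x/2)


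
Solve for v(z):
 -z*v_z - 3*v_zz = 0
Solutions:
 v(z) = C1 + C2*erf(sqrt(6)*z/6)


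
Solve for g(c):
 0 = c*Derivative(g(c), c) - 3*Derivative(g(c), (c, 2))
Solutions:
 g(c) = C1 + C2*erfi(sqrt(6)*c/6)


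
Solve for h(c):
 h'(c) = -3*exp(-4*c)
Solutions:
 h(c) = C1 + 3*exp(-4*c)/4


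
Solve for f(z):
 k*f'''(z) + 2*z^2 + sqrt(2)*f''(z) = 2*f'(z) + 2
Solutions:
 f(z) = C1 + C2*exp(sqrt(2)*z*(sqrt(4*k + 1) - 1)/(2*k)) + C3*exp(-sqrt(2)*z*(sqrt(4*k + 1) + 1)/(2*k)) + k*z + z^3/3 + sqrt(2)*z^2/2


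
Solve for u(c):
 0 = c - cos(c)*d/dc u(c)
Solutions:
 u(c) = C1 + Integral(c/cos(c), c)


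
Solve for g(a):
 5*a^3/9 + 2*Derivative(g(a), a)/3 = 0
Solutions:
 g(a) = C1 - 5*a^4/24


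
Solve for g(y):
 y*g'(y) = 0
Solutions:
 g(y) = C1


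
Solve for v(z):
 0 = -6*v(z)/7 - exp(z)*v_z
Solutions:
 v(z) = C1*exp(6*exp(-z)/7)


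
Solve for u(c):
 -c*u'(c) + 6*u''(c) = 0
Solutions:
 u(c) = C1 + C2*erfi(sqrt(3)*c/6)


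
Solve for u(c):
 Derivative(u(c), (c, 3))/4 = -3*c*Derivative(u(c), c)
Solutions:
 u(c) = C1 + Integral(C2*airyai(-12^(1/3)*c) + C3*airybi(-12^(1/3)*c), c)


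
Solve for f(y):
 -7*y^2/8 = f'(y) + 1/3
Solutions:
 f(y) = C1 - 7*y^3/24 - y/3


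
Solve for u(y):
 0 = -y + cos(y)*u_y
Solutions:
 u(y) = C1 + Integral(y/cos(y), y)


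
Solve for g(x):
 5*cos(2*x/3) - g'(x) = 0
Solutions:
 g(x) = C1 + 15*sin(2*x/3)/2


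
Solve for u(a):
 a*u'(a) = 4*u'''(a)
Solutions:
 u(a) = C1 + Integral(C2*airyai(2^(1/3)*a/2) + C3*airybi(2^(1/3)*a/2), a)


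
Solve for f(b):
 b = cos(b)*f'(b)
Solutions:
 f(b) = C1 + Integral(b/cos(b), b)


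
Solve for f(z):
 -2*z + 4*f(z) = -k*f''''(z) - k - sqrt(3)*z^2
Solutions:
 f(z) = C1*exp(-sqrt(2)*z*(-1/k)^(1/4)) + C2*exp(sqrt(2)*z*(-1/k)^(1/4)) + C3*exp(-sqrt(2)*I*z*(-1/k)^(1/4)) + C4*exp(sqrt(2)*I*z*(-1/k)^(1/4)) - k/4 - sqrt(3)*z^2/4 + z/2


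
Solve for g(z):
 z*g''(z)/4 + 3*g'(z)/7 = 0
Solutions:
 g(z) = C1 + C2/z^(5/7)


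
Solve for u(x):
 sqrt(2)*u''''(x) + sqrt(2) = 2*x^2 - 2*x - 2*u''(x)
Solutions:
 u(x) = C1 + C2*x + C3*sin(2^(1/4)*x) + C4*cos(2^(1/4)*x) + x^4/12 - x^3/6 - 3*sqrt(2)*x^2/4


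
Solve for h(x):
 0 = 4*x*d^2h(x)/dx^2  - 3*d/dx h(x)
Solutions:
 h(x) = C1 + C2*x^(7/4)


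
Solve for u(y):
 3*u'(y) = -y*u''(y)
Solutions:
 u(y) = C1 + C2/y^2


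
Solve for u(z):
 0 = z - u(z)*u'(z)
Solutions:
 u(z) = -sqrt(C1 + z^2)
 u(z) = sqrt(C1 + z^2)


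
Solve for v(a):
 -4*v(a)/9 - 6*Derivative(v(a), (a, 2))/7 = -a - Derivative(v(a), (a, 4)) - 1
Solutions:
 v(a) = C1*exp(-sqrt(21)*a*sqrt(9 + sqrt(277))/21) + C2*exp(sqrt(21)*a*sqrt(9 + sqrt(277))/21) + C3*sin(sqrt(21)*a*sqrt(-9 + sqrt(277))/21) + C4*cos(sqrt(21)*a*sqrt(-9 + sqrt(277))/21) + 9*a/4 + 9/4


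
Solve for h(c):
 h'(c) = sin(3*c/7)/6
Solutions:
 h(c) = C1 - 7*cos(3*c/7)/18


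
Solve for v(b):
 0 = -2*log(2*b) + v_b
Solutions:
 v(b) = C1 + 2*b*log(b) - 2*b + b*log(4)


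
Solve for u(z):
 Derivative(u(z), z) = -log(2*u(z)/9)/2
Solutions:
 2*Integral(1/(log(_y) - 2*log(3) + log(2)), (_y, u(z))) = C1 - z


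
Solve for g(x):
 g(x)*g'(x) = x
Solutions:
 g(x) = -sqrt(C1 + x^2)
 g(x) = sqrt(C1 + x^2)


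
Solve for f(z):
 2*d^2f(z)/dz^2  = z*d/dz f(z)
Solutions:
 f(z) = C1 + C2*erfi(z/2)


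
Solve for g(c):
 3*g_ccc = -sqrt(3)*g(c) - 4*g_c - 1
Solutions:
 g(c) = C1*exp(2^(1/3)*3^(1/6)*c*(-24/(27 + sqrt(1497))^(1/3) + 2^(1/3)*3^(2/3)*(27 + sqrt(1497))^(1/3))/36)*sin(c*(8*18^(1/3)/(27 + sqrt(1497))^(1/3) + 12^(1/3)*(27 + sqrt(1497))^(1/3))/12) + C2*exp(2^(1/3)*3^(1/6)*c*(-24/(27 + sqrt(1497))^(1/3) + 2^(1/3)*3^(2/3)*(27 + sqrt(1497))^(1/3))/36)*cos(c*(8*18^(1/3)/(27 + sqrt(1497))^(1/3) + 12^(1/3)*(27 + sqrt(1497))^(1/3))/12) + C3*exp(-2^(1/3)*3^(1/6)*c*(-24/(27 + sqrt(1497))^(1/3) + 2^(1/3)*3^(2/3)*(27 + sqrt(1497))^(1/3))/18) - sqrt(3)/3


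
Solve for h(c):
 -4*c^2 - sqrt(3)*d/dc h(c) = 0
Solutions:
 h(c) = C1 - 4*sqrt(3)*c^3/9


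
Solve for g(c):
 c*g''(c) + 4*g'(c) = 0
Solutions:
 g(c) = C1 + C2/c^3


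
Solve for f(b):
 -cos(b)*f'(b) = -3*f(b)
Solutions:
 f(b) = C1*(sin(b) + 1)^(3/2)/(sin(b) - 1)^(3/2)


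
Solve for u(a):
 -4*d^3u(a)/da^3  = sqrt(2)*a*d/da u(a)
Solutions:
 u(a) = C1 + Integral(C2*airyai(-sqrt(2)*a/2) + C3*airybi(-sqrt(2)*a/2), a)


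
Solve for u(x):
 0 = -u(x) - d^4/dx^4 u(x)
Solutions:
 u(x) = (C1*sin(sqrt(2)*x/2) + C2*cos(sqrt(2)*x/2))*exp(-sqrt(2)*x/2) + (C3*sin(sqrt(2)*x/2) + C4*cos(sqrt(2)*x/2))*exp(sqrt(2)*x/2)


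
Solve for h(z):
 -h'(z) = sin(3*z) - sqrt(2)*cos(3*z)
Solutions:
 h(z) = C1 + sqrt(2)*sin(3*z)/3 + cos(3*z)/3


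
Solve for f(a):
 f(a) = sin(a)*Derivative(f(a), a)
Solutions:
 f(a) = C1*sqrt(cos(a) - 1)/sqrt(cos(a) + 1)


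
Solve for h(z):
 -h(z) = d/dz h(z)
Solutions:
 h(z) = C1*exp(-z)


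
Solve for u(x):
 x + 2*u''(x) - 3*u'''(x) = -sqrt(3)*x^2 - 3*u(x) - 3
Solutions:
 u(x) = C1*exp(x*(-2^(2/3)*(27*sqrt(761) + 745)^(1/3) - 8*2^(1/3)/(27*sqrt(761) + 745)^(1/3) + 8)/36)*sin(2^(1/3)*sqrt(3)*x*(-2^(1/3)*(27*sqrt(761) + 745)^(1/3) + 8/(27*sqrt(761) + 745)^(1/3))/36) + C2*exp(x*(-2^(2/3)*(27*sqrt(761) + 745)^(1/3) - 8*2^(1/3)/(27*sqrt(761) + 745)^(1/3) + 8)/36)*cos(2^(1/3)*sqrt(3)*x*(-2^(1/3)*(27*sqrt(761) + 745)^(1/3) + 8/(27*sqrt(761) + 745)^(1/3))/36) + C3*exp(x*(8*2^(1/3)/(27*sqrt(761) + 745)^(1/3) + 4 + 2^(2/3)*(27*sqrt(761) + 745)^(1/3))/18) - sqrt(3)*x^2/3 - x/3 - 1 + 4*sqrt(3)/9


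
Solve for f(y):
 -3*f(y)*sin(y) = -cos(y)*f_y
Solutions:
 f(y) = C1/cos(y)^3


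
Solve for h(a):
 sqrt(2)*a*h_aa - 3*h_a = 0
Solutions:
 h(a) = C1 + C2*a^(1 + 3*sqrt(2)/2)


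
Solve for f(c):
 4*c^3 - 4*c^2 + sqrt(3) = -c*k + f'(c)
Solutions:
 f(c) = C1 + c^4 - 4*c^3/3 + c^2*k/2 + sqrt(3)*c


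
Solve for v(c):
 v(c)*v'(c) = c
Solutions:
 v(c) = -sqrt(C1 + c^2)
 v(c) = sqrt(C1 + c^2)


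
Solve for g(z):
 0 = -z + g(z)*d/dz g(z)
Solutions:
 g(z) = -sqrt(C1 + z^2)
 g(z) = sqrt(C1 + z^2)


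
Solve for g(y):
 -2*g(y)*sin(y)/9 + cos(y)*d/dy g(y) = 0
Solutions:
 g(y) = C1/cos(y)^(2/9)


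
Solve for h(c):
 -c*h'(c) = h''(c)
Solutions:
 h(c) = C1 + C2*erf(sqrt(2)*c/2)


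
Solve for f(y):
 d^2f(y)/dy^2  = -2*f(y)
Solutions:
 f(y) = C1*sin(sqrt(2)*y) + C2*cos(sqrt(2)*y)


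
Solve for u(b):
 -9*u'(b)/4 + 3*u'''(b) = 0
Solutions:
 u(b) = C1 + C2*exp(-sqrt(3)*b/2) + C3*exp(sqrt(3)*b/2)


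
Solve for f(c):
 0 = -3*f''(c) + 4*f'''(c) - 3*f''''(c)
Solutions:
 f(c) = C1 + C2*c + (C3*sin(sqrt(5)*c/3) + C4*cos(sqrt(5)*c/3))*exp(2*c/3)


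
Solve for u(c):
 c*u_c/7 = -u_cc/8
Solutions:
 u(c) = C1 + C2*erf(2*sqrt(7)*c/7)


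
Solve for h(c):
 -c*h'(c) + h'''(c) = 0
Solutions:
 h(c) = C1 + Integral(C2*airyai(c) + C3*airybi(c), c)


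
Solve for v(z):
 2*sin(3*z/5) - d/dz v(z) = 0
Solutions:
 v(z) = C1 - 10*cos(3*z/5)/3


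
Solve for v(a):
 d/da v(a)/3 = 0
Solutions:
 v(a) = C1


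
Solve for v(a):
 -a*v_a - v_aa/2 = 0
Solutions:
 v(a) = C1 + C2*erf(a)


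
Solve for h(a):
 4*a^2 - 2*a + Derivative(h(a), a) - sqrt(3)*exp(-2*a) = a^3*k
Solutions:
 h(a) = C1 + a^4*k/4 - 4*a^3/3 + a^2 - sqrt(3)*exp(-2*a)/2


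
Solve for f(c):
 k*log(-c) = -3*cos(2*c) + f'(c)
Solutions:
 f(c) = C1 + c*k*(log(-c) - 1) + 3*sin(2*c)/2


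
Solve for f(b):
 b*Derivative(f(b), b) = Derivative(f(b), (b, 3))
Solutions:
 f(b) = C1 + Integral(C2*airyai(b) + C3*airybi(b), b)


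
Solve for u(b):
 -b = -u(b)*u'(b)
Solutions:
 u(b) = -sqrt(C1 + b^2)
 u(b) = sqrt(C1 + b^2)


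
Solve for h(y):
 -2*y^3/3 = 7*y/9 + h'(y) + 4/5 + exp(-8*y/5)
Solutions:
 h(y) = C1 - y^4/6 - 7*y^2/18 - 4*y/5 + 5*exp(-8*y/5)/8


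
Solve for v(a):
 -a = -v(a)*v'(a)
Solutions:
 v(a) = -sqrt(C1 + a^2)
 v(a) = sqrt(C1 + a^2)


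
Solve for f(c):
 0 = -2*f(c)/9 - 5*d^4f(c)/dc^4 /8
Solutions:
 f(c) = (C1*sin(5^(3/4)*sqrt(6)*c/15) + C2*cos(5^(3/4)*sqrt(6)*c/15))*exp(-5^(3/4)*sqrt(6)*c/15) + (C3*sin(5^(3/4)*sqrt(6)*c/15) + C4*cos(5^(3/4)*sqrt(6)*c/15))*exp(5^(3/4)*sqrt(6)*c/15)


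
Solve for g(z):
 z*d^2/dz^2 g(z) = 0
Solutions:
 g(z) = C1 + C2*z


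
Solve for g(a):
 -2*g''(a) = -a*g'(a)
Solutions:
 g(a) = C1 + C2*erfi(a/2)


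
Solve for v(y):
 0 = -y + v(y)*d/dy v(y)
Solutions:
 v(y) = -sqrt(C1 + y^2)
 v(y) = sqrt(C1 + y^2)


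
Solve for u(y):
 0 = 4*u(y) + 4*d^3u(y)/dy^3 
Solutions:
 u(y) = C3*exp(-y) + (C1*sin(sqrt(3)*y/2) + C2*cos(sqrt(3)*y/2))*exp(y/2)


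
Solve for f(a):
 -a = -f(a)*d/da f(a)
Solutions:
 f(a) = -sqrt(C1 + a^2)
 f(a) = sqrt(C1 + a^2)


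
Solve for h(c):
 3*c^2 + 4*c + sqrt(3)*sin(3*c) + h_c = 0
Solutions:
 h(c) = C1 - c^3 - 2*c^2 + sqrt(3)*cos(3*c)/3


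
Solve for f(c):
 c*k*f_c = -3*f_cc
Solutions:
 f(c) = Piecewise((-sqrt(6)*sqrt(pi)*C1*erf(sqrt(6)*c*sqrt(k)/6)/(2*sqrt(k)) - C2, (k > 0) | (k < 0)), (-C1*c - C2, True))


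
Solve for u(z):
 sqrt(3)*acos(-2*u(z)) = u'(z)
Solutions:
 Integral(1/acos(-2*_y), (_y, u(z))) = C1 + sqrt(3)*z


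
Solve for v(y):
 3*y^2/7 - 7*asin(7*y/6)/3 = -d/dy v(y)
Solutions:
 v(y) = C1 - y^3/7 + 7*y*asin(7*y/6)/3 + sqrt(36 - 49*y^2)/3


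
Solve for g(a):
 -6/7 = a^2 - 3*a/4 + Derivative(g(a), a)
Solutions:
 g(a) = C1 - a^3/3 + 3*a^2/8 - 6*a/7


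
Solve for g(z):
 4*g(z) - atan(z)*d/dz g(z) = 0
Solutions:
 g(z) = C1*exp(4*Integral(1/atan(z), z))


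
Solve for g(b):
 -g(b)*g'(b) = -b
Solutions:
 g(b) = -sqrt(C1 + b^2)
 g(b) = sqrt(C1 + b^2)


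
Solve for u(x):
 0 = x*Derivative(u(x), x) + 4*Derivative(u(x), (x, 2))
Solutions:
 u(x) = C1 + C2*erf(sqrt(2)*x/4)


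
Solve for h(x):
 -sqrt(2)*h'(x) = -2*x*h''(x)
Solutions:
 h(x) = C1 + C2*x^(sqrt(2)/2 + 1)


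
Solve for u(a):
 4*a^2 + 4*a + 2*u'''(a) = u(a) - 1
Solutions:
 u(a) = C3*exp(2^(2/3)*a/2) + 4*a^2 + 4*a + (C1*sin(2^(2/3)*sqrt(3)*a/4) + C2*cos(2^(2/3)*sqrt(3)*a/4))*exp(-2^(2/3)*a/4) + 1


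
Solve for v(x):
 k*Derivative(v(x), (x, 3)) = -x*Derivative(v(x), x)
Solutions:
 v(x) = C1 + Integral(C2*airyai(x*(-1/k)^(1/3)) + C3*airybi(x*(-1/k)^(1/3)), x)


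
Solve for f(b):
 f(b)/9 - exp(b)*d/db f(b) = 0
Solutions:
 f(b) = C1*exp(-exp(-b)/9)


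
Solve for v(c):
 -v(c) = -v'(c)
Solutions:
 v(c) = C1*exp(c)


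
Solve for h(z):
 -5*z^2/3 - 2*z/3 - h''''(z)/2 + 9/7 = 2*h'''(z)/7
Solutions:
 h(z) = C1 + C2*z + C3*z^2 + C4*exp(-4*z/7) - 7*z^5/72 + 217*z^4/288 - 1303*z^3/288


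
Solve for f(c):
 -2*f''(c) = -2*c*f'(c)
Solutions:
 f(c) = C1 + C2*erfi(sqrt(2)*c/2)


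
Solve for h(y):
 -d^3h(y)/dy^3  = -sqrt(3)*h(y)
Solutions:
 h(y) = C3*exp(3^(1/6)*y) + (C1*sin(3^(2/3)*y/2) + C2*cos(3^(2/3)*y/2))*exp(-3^(1/6)*y/2)


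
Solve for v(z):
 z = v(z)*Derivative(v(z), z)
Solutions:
 v(z) = -sqrt(C1 + z^2)
 v(z) = sqrt(C1 + z^2)


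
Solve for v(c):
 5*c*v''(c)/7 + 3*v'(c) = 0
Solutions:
 v(c) = C1 + C2/c^(16/5)


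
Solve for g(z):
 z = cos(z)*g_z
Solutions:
 g(z) = C1 + Integral(z/cos(z), z)


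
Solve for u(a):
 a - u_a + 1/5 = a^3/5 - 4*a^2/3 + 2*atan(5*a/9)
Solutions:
 u(a) = C1 - a^4/20 + 4*a^3/9 + a^2/2 - 2*a*atan(5*a/9) + a/5 + 9*log(25*a^2 + 81)/5


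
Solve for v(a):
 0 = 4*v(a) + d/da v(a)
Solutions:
 v(a) = C1*exp(-4*a)


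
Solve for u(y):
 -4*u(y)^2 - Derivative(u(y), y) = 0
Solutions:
 u(y) = 1/(C1 + 4*y)


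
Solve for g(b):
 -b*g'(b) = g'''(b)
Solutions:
 g(b) = C1 + Integral(C2*airyai(-b) + C3*airybi(-b), b)


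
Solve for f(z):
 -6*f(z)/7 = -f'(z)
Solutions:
 f(z) = C1*exp(6*z/7)


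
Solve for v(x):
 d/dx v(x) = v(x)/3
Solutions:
 v(x) = C1*exp(x/3)


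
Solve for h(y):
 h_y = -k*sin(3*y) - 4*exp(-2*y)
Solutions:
 h(y) = C1 + k*cos(3*y)/3 + 2*exp(-2*y)


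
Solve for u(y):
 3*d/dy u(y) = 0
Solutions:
 u(y) = C1


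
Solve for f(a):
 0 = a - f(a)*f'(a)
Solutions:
 f(a) = -sqrt(C1 + a^2)
 f(a) = sqrt(C1 + a^2)


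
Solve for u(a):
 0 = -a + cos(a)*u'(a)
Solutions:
 u(a) = C1 + Integral(a/cos(a), a)


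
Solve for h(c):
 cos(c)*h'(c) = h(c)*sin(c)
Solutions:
 h(c) = C1/cos(c)


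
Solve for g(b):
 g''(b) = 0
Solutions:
 g(b) = C1 + C2*b


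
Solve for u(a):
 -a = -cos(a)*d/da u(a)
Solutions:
 u(a) = C1 + Integral(a/cos(a), a)


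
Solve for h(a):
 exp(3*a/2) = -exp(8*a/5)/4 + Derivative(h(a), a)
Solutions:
 h(a) = C1 + 5*exp(8*a/5)/32 + 2*exp(3*a/2)/3


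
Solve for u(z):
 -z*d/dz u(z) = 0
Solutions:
 u(z) = C1


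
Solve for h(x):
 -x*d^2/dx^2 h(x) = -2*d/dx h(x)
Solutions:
 h(x) = C1 + C2*x^3


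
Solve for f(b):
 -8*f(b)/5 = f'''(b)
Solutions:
 f(b) = C3*exp(-2*5^(2/3)*b/5) + (C1*sin(sqrt(3)*5^(2/3)*b/5) + C2*cos(sqrt(3)*5^(2/3)*b/5))*exp(5^(2/3)*b/5)


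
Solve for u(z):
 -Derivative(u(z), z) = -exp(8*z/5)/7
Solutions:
 u(z) = C1 + 5*exp(8*z/5)/56


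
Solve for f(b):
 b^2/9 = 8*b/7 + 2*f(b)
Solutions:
 f(b) = b*(7*b - 72)/126


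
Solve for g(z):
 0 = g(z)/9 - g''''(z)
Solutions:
 g(z) = C1*exp(-sqrt(3)*z/3) + C2*exp(sqrt(3)*z/3) + C3*sin(sqrt(3)*z/3) + C4*cos(sqrt(3)*z/3)


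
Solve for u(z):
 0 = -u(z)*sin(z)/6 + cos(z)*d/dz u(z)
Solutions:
 u(z) = C1/cos(z)^(1/6)


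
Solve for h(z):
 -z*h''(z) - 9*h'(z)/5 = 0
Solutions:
 h(z) = C1 + C2/z^(4/5)


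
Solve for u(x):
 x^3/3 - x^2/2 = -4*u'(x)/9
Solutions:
 u(x) = C1 - 3*x^4/16 + 3*x^3/8


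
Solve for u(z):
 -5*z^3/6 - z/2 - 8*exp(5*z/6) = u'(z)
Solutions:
 u(z) = C1 - 5*z^4/24 - z^2/4 - 48*exp(5*z/6)/5


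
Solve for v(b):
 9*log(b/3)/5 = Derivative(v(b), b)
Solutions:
 v(b) = C1 + 9*b*log(b)/5 - 9*b*log(3)/5 - 9*b/5


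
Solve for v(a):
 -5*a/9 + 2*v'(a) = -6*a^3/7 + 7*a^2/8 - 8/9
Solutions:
 v(a) = C1 - 3*a^4/28 + 7*a^3/48 + 5*a^2/36 - 4*a/9


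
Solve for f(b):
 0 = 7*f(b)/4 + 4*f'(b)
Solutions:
 f(b) = C1*exp(-7*b/16)


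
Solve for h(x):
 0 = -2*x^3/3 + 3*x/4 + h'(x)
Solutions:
 h(x) = C1 + x^4/6 - 3*x^2/8


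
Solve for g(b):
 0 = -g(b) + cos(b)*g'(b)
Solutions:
 g(b) = C1*sqrt(sin(b) + 1)/sqrt(sin(b) - 1)


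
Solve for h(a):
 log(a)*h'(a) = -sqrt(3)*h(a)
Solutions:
 h(a) = C1*exp(-sqrt(3)*li(a))


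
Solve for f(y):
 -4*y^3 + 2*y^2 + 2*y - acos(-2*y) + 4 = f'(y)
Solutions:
 f(y) = C1 - y^4 + 2*y^3/3 + y^2 - y*acos(-2*y) + 4*y - sqrt(1 - 4*y^2)/2


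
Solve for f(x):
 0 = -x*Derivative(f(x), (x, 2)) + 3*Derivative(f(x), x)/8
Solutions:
 f(x) = C1 + C2*x^(11/8)


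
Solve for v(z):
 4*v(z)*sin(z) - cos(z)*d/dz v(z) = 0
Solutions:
 v(z) = C1/cos(z)^4


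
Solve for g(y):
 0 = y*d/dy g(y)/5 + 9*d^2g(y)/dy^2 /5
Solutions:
 g(y) = C1 + C2*erf(sqrt(2)*y/6)


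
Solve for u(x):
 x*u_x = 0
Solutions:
 u(x) = C1


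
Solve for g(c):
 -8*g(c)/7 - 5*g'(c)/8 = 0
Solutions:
 g(c) = C1*exp(-64*c/35)


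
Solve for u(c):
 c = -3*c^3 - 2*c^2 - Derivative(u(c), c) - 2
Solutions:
 u(c) = C1 - 3*c^4/4 - 2*c^3/3 - c^2/2 - 2*c


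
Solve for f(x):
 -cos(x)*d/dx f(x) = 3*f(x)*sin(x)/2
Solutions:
 f(x) = C1*cos(x)^(3/2)


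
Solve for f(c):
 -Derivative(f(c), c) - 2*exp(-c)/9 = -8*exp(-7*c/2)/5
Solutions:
 f(c) = C1 + 2*exp(-c)/9 - 16*exp(-7*c/2)/35


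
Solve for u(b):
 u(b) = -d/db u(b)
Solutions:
 u(b) = C1*exp(-b)


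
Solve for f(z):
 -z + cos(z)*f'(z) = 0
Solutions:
 f(z) = C1 + Integral(z/cos(z), z)


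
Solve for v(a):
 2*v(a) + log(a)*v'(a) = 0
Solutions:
 v(a) = C1*exp(-2*li(a))


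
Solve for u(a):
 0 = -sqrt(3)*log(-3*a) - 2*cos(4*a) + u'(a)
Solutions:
 u(a) = C1 + sqrt(3)*a*(log(-a) - 1) + sqrt(3)*a*log(3) + sin(4*a)/2


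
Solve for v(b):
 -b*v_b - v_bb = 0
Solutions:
 v(b) = C1 + C2*erf(sqrt(2)*b/2)


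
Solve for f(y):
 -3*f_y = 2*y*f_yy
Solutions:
 f(y) = C1 + C2/sqrt(y)


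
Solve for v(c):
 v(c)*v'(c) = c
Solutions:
 v(c) = -sqrt(C1 + c^2)
 v(c) = sqrt(C1 + c^2)


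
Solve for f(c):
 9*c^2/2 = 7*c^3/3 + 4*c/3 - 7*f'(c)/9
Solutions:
 f(c) = C1 + 3*c^4/4 - 27*c^3/14 + 6*c^2/7


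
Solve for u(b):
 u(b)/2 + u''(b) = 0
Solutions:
 u(b) = C1*sin(sqrt(2)*b/2) + C2*cos(sqrt(2)*b/2)


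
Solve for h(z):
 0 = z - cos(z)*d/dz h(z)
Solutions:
 h(z) = C1 + Integral(z/cos(z), z)


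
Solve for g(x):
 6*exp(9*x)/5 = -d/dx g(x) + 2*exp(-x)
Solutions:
 g(x) = C1 - 2*exp(9*x)/15 - 2*exp(-x)


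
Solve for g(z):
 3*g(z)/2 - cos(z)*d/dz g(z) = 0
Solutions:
 g(z) = C1*(sin(z) + 1)^(3/4)/(sin(z) - 1)^(3/4)


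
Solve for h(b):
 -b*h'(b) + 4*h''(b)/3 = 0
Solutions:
 h(b) = C1 + C2*erfi(sqrt(6)*b/4)


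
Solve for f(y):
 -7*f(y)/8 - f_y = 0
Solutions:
 f(y) = C1*exp(-7*y/8)


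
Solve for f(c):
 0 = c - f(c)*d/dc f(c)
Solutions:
 f(c) = -sqrt(C1 + c^2)
 f(c) = sqrt(C1 + c^2)


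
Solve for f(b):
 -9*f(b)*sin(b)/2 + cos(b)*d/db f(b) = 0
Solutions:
 f(b) = C1/cos(b)^(9/2)


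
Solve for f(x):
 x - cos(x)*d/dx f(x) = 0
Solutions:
 f(x) = C1 + Integral(x/cos(x), x)


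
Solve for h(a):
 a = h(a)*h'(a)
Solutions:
 h(a) = -sqrt(C1 + a^2)
 h(a) = sqrt(C1 + a^2)


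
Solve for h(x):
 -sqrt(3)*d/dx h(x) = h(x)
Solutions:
 h(x) = C1*exp(-sqrt(3)*x/3)


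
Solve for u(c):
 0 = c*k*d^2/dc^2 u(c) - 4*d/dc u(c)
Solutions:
 u(c) = C1 + c^(((re(k) + 4)*re(k) + im(k)^2)/(re(k)^2 + im(k)^2))*(C2*sin(4*log(c)*Abs(im(k))/(re(k)^2 + im(k)^2)) + C3*cos(4*log(c)*im(k)/(re(k)^2 + im(k)^2)))


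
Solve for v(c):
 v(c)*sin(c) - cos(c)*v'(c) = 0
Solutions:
 v(c) = C1/cos(c)


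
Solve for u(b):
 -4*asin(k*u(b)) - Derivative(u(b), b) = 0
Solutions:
 Integral(1/asin(_y*k), (_y, u(b))) = C1 - 4*b


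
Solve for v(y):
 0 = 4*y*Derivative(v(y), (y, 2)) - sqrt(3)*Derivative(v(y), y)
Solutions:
 v(y) = C1 + C2*y^(sqrt(3)/4 + 1)


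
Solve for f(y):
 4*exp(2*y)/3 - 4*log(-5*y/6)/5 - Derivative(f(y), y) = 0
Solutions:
 f(y) = C1 - 4*y*log(-y)/5 + 4*y*(-log(5) + 1 + log(6))/5 + 2*exp(2*y)/3


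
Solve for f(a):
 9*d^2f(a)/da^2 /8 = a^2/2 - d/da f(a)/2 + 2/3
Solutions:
 f(a) = C1 + C2*exp(-4*a/9) + a^3/3 - 9*a^2/4 + 275*a/24


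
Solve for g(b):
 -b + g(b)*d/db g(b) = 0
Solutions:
 g(b) = -sqrt(C1 + b^2)
 g(b) = sqrt(C1 + b^2)


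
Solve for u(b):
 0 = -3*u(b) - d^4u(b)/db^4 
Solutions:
 u(b) = (C1*sin(sqrt(2)*3^(1/4)*b/2) + C2*cos(sqrt(2)*3^(1/4)*b/2))*exp(-sqrt(2)*3^(1/4)*b/2) + (C3*sin(sqrt(2)*3^(1/4)*b/2) + C4*cos(sqrt(2)*3^(1/4)*b/2))*exp(sqrt(2)*3^(1/4)*b/2)


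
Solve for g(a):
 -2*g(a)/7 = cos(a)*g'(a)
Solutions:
 g(a) = C1*(sin(a) - 1)^(1/7)/(sin(a) + 1)^(1/7)


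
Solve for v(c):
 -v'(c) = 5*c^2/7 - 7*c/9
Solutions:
 v(c) = C1 - 5*c^3/21 + 7*c^2/18


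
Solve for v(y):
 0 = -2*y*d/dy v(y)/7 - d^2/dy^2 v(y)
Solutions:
 v(y) = C1 + C2*erf(sqrt(7)*y/7)


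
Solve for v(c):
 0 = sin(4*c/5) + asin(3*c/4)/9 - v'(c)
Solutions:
 v(c) = C1 + c*asin(3*c/4)/9 + sqrt(16 - 9*c^2)/27 - 5*cos(4*c/5)/4


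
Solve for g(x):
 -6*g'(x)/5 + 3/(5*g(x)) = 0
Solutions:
 g(x) = -sqrt(C1 + x)
 g(x) = sqrt(C1 + x)


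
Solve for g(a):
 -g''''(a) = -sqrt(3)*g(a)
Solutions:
 g(a) = C1*exp(-3^(1/8)*a) + C2*exp(3^(1/8)*a) + C3*sin(3^(1/8)*a) + C4*cos(3^(1/8)*a)


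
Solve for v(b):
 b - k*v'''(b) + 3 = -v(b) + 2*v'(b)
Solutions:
 v(b) = C1*exp(2^(1/3)*b*(6^(1/3)*(sqrt(3)*sqrt((27 + 32/k)/k^2) - 9/k)^(1/3)/12 - 2^(1/3)*3^(5/6)*I*(sqrt(3)*sqrt((27 + 32/k)/k^2) - 9/k)^(1/3)/12 + 4/(k*(-3^(1/3) + 3^(5/6)*I)*(sqrt(3)*sqrt((27 + 32/k)/k^2) - 9/k)^(1/3)))) + C2*exp(2^(1/3)*b*(6^(1/3)*(sqrt(3)*sqrt((27 + 32/k)/k^2) - 9/k)^(1/3)/12 + 2^(1/3)*3^(5/6)*I*(sqrt(3)*sqrt((27 + 32/k)/k^2) - 9/k)^(1/3)/12 - 4/(k*(3^(1/3) + 3^(5/6)*I)*(sqrt(3)*sqrt((27 + 32/k)/k^2) - 9/k)^(1/3)))) + C3*exp(6^(1/3)*b*(-2^(1/3)*(sqrt(3)*sqrt((27 + 32/k)/k^2) - 9/k)^(1/3) + 4*3^(1/3)/(k*(sqrt(3)*sqrt((27 + 32/k)/k^2) - 9/k)^(1/3)))/6) - b - 5


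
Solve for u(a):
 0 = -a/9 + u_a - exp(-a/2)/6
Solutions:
 u(a) = C1 + a^2/18 - exp(-a/2)/3


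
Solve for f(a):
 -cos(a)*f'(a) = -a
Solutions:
 f(a) = C1 + Integral(a/cos(a), a)


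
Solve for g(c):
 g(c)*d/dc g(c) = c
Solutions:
 g(c) = -sqrt(C1 + c^2)
 g(c) = sqrt(C1 + c^2)


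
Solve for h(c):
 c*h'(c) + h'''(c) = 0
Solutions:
 h(c) = C1 + Integral(C2*airyai(-c) + C3*airybi(-c), c)


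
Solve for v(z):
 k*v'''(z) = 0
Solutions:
 v(z) = C1 + C2*z + C3*z^2


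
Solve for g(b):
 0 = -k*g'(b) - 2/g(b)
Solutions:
 g(b) = -sqrt(C1 - 4*b/k)
 g(b) = sqrt(C1 - 4*b/k)


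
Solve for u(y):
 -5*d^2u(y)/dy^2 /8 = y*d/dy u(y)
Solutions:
 u(y) = C1 + C2*erf(2*sqrt(5)*y/5)


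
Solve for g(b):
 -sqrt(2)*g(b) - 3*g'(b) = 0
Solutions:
 g(b) = C1*exp(-sqrt(2)*b/3)


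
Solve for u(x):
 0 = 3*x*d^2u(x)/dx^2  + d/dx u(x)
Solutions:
 u(x) = C1 + C2*x^(2/3)


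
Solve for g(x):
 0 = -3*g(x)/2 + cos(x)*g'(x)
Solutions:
 g(x) = C1*(sin(x) + 1)^(3/4)/(sin(x) - 1)^(3/4)


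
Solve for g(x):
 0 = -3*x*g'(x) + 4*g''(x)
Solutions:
 g(x) = C1 + C2*erfi(sqrt(6)*x/4)


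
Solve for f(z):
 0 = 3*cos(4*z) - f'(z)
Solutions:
 f(z) = C1 + 3*sin(4*z)/4


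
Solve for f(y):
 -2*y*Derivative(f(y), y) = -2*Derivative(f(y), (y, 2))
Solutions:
 f(y) = C1 + C2*erfi(sqrt(2)*y/2)


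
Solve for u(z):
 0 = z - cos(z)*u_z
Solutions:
 u(z) = C1 + Integral(z/cos(z), z)


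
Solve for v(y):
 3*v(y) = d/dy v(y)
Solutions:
 v(y) = C1*exp(3*y)


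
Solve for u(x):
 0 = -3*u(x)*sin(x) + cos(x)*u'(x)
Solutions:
 u(x) = C1/cos(x)^3


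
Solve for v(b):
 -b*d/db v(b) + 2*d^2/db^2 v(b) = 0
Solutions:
 v(b) = C1 + C2*erfi(b/2)


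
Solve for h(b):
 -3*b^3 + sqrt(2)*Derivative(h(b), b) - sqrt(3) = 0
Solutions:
 h(b) = C1 + 3*sqrt(2)*b^4/8 + sqrt(6)*b/2


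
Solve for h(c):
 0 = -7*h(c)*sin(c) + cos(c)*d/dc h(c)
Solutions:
 h(c) = C1/cos(c)^7


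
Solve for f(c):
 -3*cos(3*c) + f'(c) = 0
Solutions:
 f(c) = C1 + sin(3*c)


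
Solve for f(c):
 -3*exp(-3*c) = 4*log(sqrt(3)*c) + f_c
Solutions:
 f(c) = C1 - 4*c*log(c) + 2*c*(2 - log(3)) + exp(-3*c)


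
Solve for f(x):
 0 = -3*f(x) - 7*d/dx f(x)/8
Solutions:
 f(x) = C1*exp(-24*x/7)


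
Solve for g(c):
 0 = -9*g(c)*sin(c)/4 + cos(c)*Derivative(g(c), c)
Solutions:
 g(c) = C1/cos(c)^(9/4)


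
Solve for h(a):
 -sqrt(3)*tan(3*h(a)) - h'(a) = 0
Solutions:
 h(a) = -asin(C1*exp(-3*sqrt(3)*a))/3 + pi/3
 h(a) = asin(C1*exp(-3*sqrt(3)*a))/3


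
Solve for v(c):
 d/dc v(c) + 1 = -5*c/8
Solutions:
 v(c) = C1 - 5*c^2/16 - c


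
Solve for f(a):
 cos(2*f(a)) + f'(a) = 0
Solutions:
 f(a) = -asin((C1 + exp(4*a))/(C1 - exp(4*a)))/2 + pi/2
 f(a) = asin((C1 + exp(4*a))/(C1 - exp(4*a)))/2


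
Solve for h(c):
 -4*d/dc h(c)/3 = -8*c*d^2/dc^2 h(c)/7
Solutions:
 h(c) = C1 + C2*c^(13/6)


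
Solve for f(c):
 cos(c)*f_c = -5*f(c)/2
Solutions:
 f(c) = C1*(sin(c) - 1)^(5/4)/(sin(c) + 1)^(5/4)


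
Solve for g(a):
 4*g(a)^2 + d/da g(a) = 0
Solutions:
 g(a) = 1/(C1 + 4*a)


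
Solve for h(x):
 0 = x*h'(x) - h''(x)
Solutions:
 h(x) = C1 + C2*erfi(sqrt(2)*x/2)


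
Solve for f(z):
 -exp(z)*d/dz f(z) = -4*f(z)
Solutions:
 f(z) = C1*exp(-4*exp(-z))


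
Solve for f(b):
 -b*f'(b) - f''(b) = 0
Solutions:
 f(b) = C1 + C2*erf(sqrt(2)*b/2)


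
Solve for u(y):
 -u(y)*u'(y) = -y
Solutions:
 u(y) = -sqrt(C1 + y^2)
 u(y) = sqrt(C1 + y^2)


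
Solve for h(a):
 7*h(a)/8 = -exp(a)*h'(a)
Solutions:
 h(a) = C1*exp(7*exp(-a)/8)


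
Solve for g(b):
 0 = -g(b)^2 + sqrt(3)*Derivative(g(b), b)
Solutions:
 g(b) = -3/(C1 + sqrt(3)*b)


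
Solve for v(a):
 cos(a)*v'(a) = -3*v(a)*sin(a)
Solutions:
 v(a) = C1*cos(a)^3


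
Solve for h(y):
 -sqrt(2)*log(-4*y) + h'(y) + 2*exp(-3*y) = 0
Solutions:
 h(y) = C1 + sqrt(2)*y*log(-y) + sqrt(2)*y*(-1 + 2*log(2)) + 2*exp(-3*y)/3


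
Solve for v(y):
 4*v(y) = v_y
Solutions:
 v(y) = C1*exp(4*y)


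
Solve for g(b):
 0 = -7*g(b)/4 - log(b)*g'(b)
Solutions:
 g(b) = C1*exp(-7*li(b)/4)


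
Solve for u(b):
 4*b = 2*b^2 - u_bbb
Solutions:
 u(b) = C1 + C2*b + C3*b^2 + b^5/30 - b^4/6


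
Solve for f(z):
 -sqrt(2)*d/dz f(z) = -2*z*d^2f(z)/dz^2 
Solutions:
 f(z) = C1 + C2*z^(sqrt(2)/2 + 1)


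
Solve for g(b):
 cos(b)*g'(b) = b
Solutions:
 g(b) = C1 + Integral(b/cos(b), b)


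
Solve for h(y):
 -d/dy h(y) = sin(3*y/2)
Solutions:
 h(y) = C1 + 2*cos(3*y/2)/3


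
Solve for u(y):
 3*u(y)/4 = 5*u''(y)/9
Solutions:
 u(y) = C1*exp(-3*sqrt(15)*y/10) + C2*exp(3*sqrt(15)*y/10)


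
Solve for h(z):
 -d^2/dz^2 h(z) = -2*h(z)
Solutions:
 h(z) = C1*exp(-sqrt(2)*z) + C2*exp(sqrt(2)*z)


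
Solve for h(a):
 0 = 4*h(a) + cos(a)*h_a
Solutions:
 h(a) = C1*(sin(a)^2 - 2*sin(a) + 1)/(sin(a)^2 + 2*sin(a) + 1)


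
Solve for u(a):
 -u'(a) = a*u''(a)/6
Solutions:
 u(a) = C1 + C2/a^5


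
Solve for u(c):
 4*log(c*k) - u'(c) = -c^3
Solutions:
 u(c) = C1 + c^4/4 + 4*c*log(c*k) - 4*c


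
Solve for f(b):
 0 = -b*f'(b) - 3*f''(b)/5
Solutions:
 f(b) = C1 + C2*erf(sqrt(30)*b/6)


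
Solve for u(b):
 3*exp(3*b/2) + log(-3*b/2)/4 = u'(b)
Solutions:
 u(b) = C1 + b*log(-b)/4 + b*(-1 - log(2) + log(3))/4 + 2*exp(3*b/2)


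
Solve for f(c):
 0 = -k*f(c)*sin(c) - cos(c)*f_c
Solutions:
 f(c) = C1*exp(k*log(cos(c)))


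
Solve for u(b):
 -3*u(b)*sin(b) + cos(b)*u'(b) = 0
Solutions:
 u(b) = C1/cos(b)^3


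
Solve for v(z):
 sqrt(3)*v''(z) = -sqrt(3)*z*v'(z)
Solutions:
 v(z) = C1 + C2*erf(sqrt(2)*z/2)


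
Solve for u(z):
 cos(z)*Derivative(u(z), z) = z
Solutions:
 u(z) = C1 + Integral(z/cos(z), z)


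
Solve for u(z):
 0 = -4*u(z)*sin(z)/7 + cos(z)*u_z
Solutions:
 u(z) = C1/cos(z)^(4/7)


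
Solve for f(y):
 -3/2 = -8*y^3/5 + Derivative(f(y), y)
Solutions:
 f(y) = C1 + 2*y^4/5 - 3*y/2


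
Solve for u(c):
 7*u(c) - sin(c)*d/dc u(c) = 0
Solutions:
 u(c) = C1*sqrt(cos(c) - 1)*(cos(c)^3 - 3*cos(c)^2 + 3*cos(c) - 1)/(sqrt(cos(c) + 1)*(cos(c)^3 + 3*cos(c)^2 + 3*cos(c) + 1))


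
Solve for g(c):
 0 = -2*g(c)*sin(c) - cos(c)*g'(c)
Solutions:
 g(c) = C1*cos(c)^2


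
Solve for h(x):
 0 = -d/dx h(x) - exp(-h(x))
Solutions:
 h(x) = log(C1 - x)


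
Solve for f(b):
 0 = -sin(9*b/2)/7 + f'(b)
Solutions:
 f(b) = C1 - 2*cos(9*b/2)/63


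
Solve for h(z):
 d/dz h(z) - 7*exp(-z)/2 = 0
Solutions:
 h(z) = C1 - 7*exp(-z)/2


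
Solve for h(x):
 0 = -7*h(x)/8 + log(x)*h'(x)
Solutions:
 h(x) = C1*exp(7*li(x)/8)


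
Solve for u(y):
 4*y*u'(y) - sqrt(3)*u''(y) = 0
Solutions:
 u(y) = C1 + C2*erfi(sqrt(2)*3^(3/4)*y/3)


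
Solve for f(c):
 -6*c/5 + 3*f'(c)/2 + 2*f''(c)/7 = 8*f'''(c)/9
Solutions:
 f(c) = C1 + C2*exp(3*c*(3 - sqrt(597))/56) + C3*exp(3*c*(3 + sqrt(597))/56) + 2*c^2/5 - 16*c/105


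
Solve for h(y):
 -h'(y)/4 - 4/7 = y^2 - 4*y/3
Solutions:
 h(y) = C1 - 4*y^3/3 + 8*y^2/3 - 16*y/7


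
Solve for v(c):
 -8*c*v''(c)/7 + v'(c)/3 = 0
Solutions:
 v(c) = C1 + C2*c^(31/24)


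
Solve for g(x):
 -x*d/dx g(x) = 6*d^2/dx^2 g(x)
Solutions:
 g(x) = C1 + C2*erf(sqrt(3)*x/6)


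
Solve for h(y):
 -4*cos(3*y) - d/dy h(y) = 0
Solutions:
 h(y) = C1 - 4*sin(3*y)/3


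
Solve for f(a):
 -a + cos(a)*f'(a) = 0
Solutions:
 f(a) = C1 + Integral(a/cos(a), a)


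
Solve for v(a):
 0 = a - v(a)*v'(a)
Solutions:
 v(a) = -sqrt(C1 + a^2)
 v(a) = sqrt(C1 + a^2)


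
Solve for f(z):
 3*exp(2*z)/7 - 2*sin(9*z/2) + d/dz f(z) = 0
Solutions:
 f(z) = C1 - 3*exp(2*z)/14 - 4*cos(9*z/2)/9


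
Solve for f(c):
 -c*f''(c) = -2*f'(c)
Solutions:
 f(c) = C1 + C2*c^3


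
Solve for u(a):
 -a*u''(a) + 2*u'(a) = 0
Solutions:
 u(a) = C1 + C2*a^3


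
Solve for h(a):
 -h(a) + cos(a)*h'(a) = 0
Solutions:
 h(a) = C1*sqrt(sin(a) + 1)/sqrt(sin(a) - 1)


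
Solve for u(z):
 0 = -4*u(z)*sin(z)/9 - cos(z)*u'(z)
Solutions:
 u(z) = C1*cos(z)^(4/9)


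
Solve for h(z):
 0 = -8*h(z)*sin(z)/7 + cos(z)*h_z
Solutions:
 h(z) = C1/cos(z)^(8/7)


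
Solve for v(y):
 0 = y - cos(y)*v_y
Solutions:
 v(y) = C1 + Integral(y/cos(y), y)


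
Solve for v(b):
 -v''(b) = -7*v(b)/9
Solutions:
 v(b) = C1*exp(-sqrt(7)*b/3) + C2*exp(sqrt(7)*b/3)


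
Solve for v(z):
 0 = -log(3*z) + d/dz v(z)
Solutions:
 v(z) = C1 + z*log(z) - z + z*log(3)


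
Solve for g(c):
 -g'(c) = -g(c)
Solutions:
 g(c) = C1*exp(c)


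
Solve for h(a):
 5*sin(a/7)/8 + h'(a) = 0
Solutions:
 h(a) = C1 + 35*cos(a/7)/8


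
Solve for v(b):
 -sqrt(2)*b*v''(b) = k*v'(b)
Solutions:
 v(b) = C1 + b^(-sqrt(2)*re(k)/2 + 1)*(C2*sin(sqrt(2)*log(b)*Abs(im(k))/2) + C3*cos(sqrt(2)*log(b)*im(k)/2))


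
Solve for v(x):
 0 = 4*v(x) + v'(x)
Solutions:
 v(x) = C1*exp(-4*x)


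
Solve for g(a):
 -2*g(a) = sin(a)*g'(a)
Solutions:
 g(a) = C1*(cos(a) + 1)/(cos(a) - 1)


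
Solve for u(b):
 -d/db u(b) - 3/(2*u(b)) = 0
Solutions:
 u(b) = -sqrt(C1 - 3*b)
 u(b) = sqrt(C1 - 3*b)


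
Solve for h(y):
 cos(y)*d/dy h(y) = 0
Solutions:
 h(y) = C1


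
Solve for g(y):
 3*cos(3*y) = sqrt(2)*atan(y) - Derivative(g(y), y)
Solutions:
 g(y) = C1 + sqrt(2)*(y*atan(y) - log(y^2 + 1)/2) - sin(3*y)


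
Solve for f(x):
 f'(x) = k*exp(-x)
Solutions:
 f(x) = C1 - k*exp(-x)


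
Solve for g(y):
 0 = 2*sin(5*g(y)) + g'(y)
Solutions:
 g(y) = -acos((-C1 - exp(20*y))/(C1 - exp(20*y)))/5 + 2*pi/5
 g(y) = acos((-C1 - exp(20*y))/(C1 - exp(20*y)))/5


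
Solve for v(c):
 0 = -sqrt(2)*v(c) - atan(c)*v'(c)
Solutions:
 v(c) = C1*exp(-sqrt(2)*Integral(1/atan(c), c))


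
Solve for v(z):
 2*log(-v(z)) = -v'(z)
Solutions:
 -li(-v(z)) = C1 - 2*z


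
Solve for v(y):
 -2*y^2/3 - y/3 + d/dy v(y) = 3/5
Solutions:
 v(y) = C1 + 2*y^3/9 + y^2/6 + 3*y/5


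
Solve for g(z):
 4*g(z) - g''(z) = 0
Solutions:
 g(z) = C1*exp(-2*z) + C2*exp(2*z)


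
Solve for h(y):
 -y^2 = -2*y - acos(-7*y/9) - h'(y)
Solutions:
 h(y) = C1 + y^3/3 - y^2 - y*acos(-7*y/9) - sqrt(81 - 49*y^2)/7


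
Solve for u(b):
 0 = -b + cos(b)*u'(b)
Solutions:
 u(b) = C1 + Integral(b/cos(b), b)


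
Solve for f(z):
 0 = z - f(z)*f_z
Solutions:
 f(z) = -sqrt(C1 + z^2)
 f(z) = sqrt(C1 + z^2)


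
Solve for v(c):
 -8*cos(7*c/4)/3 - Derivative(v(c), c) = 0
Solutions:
 v(c) = C1 - 32*sin(7*c/4)/21


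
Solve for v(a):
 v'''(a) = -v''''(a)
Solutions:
 v(a) = C1 + C2*a + C3*a^2 + C4*exp(-a)


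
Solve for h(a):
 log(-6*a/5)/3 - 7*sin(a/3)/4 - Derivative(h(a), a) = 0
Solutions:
 h(a) = C1 + a*log(-a)/3 - a*log(5)/3 - a/3 + a*log(6)/3 + 21*cos(a/3)/4
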